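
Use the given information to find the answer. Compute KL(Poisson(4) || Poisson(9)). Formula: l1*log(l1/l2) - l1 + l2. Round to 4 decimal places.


KL divergence for Poisson:
KL = l1*log(l1/l2) - l1 + l2.
l1 = 4, l2 = 9.
log(4/9) = -0.81093.
l1*log(l1/l2) = 4 * -0.81093 = -3.243721.
KL = -3.243721 - 4 + 9 = 1.7563

1.7563


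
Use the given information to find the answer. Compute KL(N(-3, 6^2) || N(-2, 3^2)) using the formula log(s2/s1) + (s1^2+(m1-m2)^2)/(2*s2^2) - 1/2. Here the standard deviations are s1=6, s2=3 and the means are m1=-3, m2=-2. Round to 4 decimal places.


KL divergence between normal distributions:
KL = log(s2/s1) + (s1^2 + (m1-m2)^2)/(2*s2^2) - 1/2.
log(3/6) = -0.693147.
(6^2 + (-3--2)^2)/(2*3^2) = (36 + 1)/18 = 2.055556.
KL = -0.693147 + 2.055556 - 0.5 = 0.8624

0.8624


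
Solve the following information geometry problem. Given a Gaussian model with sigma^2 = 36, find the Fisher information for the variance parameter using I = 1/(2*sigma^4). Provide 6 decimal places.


Fisher information for variance: I(sigma^2) = 1/(2*sigma^4).
sigma^2 = 36, so sigma^4 = 1296.
I = 1/(2*1296) = 1/2592 = 0.000386

0.000386


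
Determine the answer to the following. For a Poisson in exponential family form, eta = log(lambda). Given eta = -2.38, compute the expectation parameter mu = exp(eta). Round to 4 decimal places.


Expectation parameter for Poisson exponential family:
mu = exp(eta).
eta = -2.38.
mu = exp(-2.38) = 0.0926

0.0926


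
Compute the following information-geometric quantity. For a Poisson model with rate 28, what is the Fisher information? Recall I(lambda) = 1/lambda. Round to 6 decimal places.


Fisher information for Poisson: I(lambda) = 1/lambda.
lambda = 28.
I(lambda) = 1/28 = 0.035714

0.035714


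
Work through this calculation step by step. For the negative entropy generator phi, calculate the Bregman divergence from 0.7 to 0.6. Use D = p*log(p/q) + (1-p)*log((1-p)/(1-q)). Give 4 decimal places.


Bregman divergence with negative entropy generator:
D = p*log(p/q) + (1-p)*log((1-p)/(1-q)).
p = 0.7, q = 0.6.
p*log(p/q) = 0.7*log(0.7/0.6) = 0.107905.
(1-p)*log((1-p)/(1-q)) = 0.3*log(0.3/0.4) = -0.086305.
D = 0.107905 + -0.086305 = 0.0216

0.0216


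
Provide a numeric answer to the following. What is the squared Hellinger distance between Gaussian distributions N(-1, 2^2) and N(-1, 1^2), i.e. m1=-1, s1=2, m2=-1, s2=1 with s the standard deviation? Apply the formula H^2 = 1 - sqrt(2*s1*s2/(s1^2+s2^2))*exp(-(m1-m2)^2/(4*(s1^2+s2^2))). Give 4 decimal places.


Squared Hellinger distance for Gaussians:
H^2 = 1 - sqrt(2*s1*s2/(s1^2+s2^2)) * exp(-(m1-m2)^2/(4*(s1^2+s2^2))).
s1^2 = 4, s2^2 = 1, s1^2+s2^2 = 5.
sqrt(2*2*1/(5)) = 0.894427.
(m1-m2)^2 = (0)^2 = 0.
exp(-0/(4*5)) = exp(0.0) = 1.0.
H^2 = 1 - 0.894427*1.0 = 0.1056

0.1056


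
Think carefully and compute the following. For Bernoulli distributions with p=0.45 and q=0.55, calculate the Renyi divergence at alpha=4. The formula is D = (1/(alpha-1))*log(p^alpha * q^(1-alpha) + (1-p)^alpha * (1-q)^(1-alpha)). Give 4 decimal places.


Renyi divergence of order alpha between Bernoulli distributions:
D = (1/(alpha-1))*log(p^alpha * q^(1-alpha) + (1-p)^alpha * (1-q)^(1-alpha)).
alpha = 4, p = 0.45, q = 0.55.
p^alpha * q^(1-alpha) = 0.45^4 * 0.55^-3 = 0.246469.
(1-p)^alpha * (1-q)^(1-alpha) = 0.55^4 * 0.45^-3 = 1.004184.
sum = 0.246469 + 1.004184 = 1.250653.
D = (1/3)*log(1.250653) = 0.0746

0.0746


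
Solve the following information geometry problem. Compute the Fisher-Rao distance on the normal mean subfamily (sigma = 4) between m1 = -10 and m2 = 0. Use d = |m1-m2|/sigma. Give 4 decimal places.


On the fixed-variance normal subfamily, geodesic distance = |m1-m2|/sigma.
|-10 - 0| = 10.
sigma = 4.
d = 10/4 = 2.5000

2.5000


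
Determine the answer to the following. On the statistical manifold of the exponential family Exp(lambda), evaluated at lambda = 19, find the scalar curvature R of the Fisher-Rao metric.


This family has a single free parameter, so its statistical manifold
is 1-dimensional. The Riemann curvature tensor of any 1-dimensional
Riemannian manifold vanishes identically, so R = 0.

0


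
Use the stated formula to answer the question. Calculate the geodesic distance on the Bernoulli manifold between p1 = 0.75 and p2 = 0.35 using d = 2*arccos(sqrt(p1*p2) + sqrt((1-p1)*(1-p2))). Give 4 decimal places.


Geodesic distance on Bernoulli manifold:
d(p1,p2) = 2*arccos(sqrt(p1*p2) + sqrt((1-p1)*(1-p2))).
sqrt(p1*p2) = sqrt(0.75*0.35) = 0.512348.
sqrt((1-p1)*(1-p2)) = sqrt(0.25*0.65) = 0.403113.
arg = 0.512348 + 0.403113 = 0.91546.
d = 2*arccos(0.91546) = 0.8283

0.8283


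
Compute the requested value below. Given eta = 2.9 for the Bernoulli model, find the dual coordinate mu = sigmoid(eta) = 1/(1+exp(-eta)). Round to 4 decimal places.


Dual coordinate (expectation parameter) for Bernoulli:
mu = 1/(1+exp(-eta)).
eta = 2.9.
exp(-eta) = exp(-2.9) = 0.055023.
mu = 1/(1+0.055023) = 0.9478

0.9478


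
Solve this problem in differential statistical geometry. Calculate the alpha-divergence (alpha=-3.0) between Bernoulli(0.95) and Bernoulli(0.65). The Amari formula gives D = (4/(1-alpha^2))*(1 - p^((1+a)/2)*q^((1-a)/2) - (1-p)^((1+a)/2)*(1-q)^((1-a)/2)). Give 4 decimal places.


Amari alpha-divergence:
D = (4/(1-alpha^2))*(1 - p^((1+a)/2)*q^((1-a)/2) - (1-p)^((1+a)/2)*(1-q)^((1-a)/2)).
alpha = -3.0, p = 0.95, q = 0.65.
e1 = (1+alpha)/2 = -1.0, e2 = (1-alpha)/2 = 2.0.
t1 = p^e1 * q^e2 = 0.95^-1.0 * 0.65^2.0 = 0.444737.
t2 = (1-p)^e1 * (1-q)^e2 = 0.05^-1.0 * 0.35^2.0 = 2.45.
4/(1-alpha^2) = -0.5.
D = -0.5*(1 - 0.444737 - 2.45) = 0.9474

0.9474


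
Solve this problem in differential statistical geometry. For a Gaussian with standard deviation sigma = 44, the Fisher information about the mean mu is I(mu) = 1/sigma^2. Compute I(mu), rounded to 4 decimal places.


The Fisher information for the mean of a normal distribution is I(mu) = 1/sigma^2.
sigma = 44, so sigma^2 = 1936.
I(mu) = 1/1936 = 0.0005

0.0005


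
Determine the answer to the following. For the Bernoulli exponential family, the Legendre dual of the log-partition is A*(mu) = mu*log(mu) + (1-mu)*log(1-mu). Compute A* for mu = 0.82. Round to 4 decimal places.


Legendre transform for Bernoulli:
A*(mu) = mu*log(mu) + (1-mu)*log(1-mu).
mu = 0.82, 1-mu = 0.18.
mu*log(mu) = 0.82*log(0.82) = -0.16273.
(1-mu)*log(1-mu) = 0.18*log(0.18) = -0.308664.
A* = -0.16273 + -0.308664 = -0.4714

-0.4714


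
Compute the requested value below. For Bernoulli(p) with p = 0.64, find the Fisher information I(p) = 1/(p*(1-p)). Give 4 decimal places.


For Bernoulli(p), Fisher information is I(p) = 1/(p*(1-p)).
p = 0.64, 1-p = 0.36.
p*(1-p) = 0.2304.
I(p) = 1/0.2304 = 4.3403

4.3403


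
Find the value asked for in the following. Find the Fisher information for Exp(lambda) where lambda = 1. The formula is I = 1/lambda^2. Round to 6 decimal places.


Fisher information for exponential: I(lambda) = 1/lambda^2.
lambda = 1, lambda^2 = 1.
I = 1/1 = 1.000000

1.000000


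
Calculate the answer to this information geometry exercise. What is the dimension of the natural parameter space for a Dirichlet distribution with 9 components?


Exponential family dimension calculation:
Dirichlet with 9 components has 9 natural parameters.

9


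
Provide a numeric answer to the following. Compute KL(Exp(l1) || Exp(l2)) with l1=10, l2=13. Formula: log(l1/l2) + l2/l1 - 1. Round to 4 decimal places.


KL divergence for exponential family:
KL = log(l1/l2) + l2/l1 - 1.
log(10/13) = -0.262364.
13/10 = 1.3.
KL = -0.262364 + 1.3 - 1 = 0.0376

0.0376


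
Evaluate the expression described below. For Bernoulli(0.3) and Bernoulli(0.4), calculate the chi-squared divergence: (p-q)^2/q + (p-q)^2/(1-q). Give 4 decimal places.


Chi-squared divergence between Bernoulli distributions:
chi^2 = (p-q)^2/q + (p-q)^2/(1-q).
p = 0.3, q = 0.4, p-q = -0.1.
(p-q)^2 = 0.01.
term1 = 0.01/0.4 = 0.025.
term2 = 0.01/0.6 = 0.016667.
chi^2 = 0.025 + 0.016667 = 0.0417

0.0417


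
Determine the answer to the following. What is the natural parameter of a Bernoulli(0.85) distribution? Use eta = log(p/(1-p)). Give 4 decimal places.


Natural parameter for Bernoulli: eta = log(p/(1-p)).
p = 0.85, 1-p = 0.15.
p/(1-p) = 5.666667.
eta = log(5.666667) = 1.7346

1.7346


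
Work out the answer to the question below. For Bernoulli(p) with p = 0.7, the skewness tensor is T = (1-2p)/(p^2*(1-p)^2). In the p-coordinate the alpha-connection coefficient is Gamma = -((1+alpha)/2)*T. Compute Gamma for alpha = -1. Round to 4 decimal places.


Skewness (Amari-Chentsov) tensor: T = (1-2p)/(p^2*(1-p)^2).
p = 0.7, 1-2p = -0.4, p^2 = 0.49, (1-p)^2 = 0.09.
T = -0.4/(0.49 * 0.09) = -9.070295.
In the p-coordinate, Gamma^(alpha) = Gamma^(0) - (alpha/2)*T with Gamma^(0) = (1/2)*g'(p) = -T/2,
so Gamma^(alpha) = -((1+alpha)/2)*T.
alpha = -1, -(1+alpha)/2 = 0.0.
Gamma = 0.0 * -9.070295 = 0.0000

0.0000


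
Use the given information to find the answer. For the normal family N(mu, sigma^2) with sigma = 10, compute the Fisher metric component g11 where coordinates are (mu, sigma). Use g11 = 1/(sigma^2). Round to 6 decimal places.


For the 2-parameter normal family, the Fisher metric has:
  g11 = 1/sigma^2, g22 = 2/sigma^2.
sigma = 10, sigma^2 = 100.
g11 = 0.010000

0.010000


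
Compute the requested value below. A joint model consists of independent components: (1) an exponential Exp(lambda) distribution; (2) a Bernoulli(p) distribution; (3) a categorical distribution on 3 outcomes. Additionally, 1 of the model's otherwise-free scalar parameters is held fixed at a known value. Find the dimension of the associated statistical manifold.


The dimension of a statistical manifold equals the number of free
(independent) real parameters of the model. For a product of independent
blocks the parameter counts add.
- exponential (lambda): 1.
- Bernoulli (p): 1.
- categorical on 3 outcomes (probabilities sum to 1): 3-1 = 2.
Total = 1 + 1 + 2 = 4.
1 parameter(s) fixed at known values: 4 - 1 = 3.
Dimension = 3

3


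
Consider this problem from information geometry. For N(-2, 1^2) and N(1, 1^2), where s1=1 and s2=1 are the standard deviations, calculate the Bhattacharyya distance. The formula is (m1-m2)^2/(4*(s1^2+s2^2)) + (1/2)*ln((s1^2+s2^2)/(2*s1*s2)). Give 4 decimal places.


Bhattacharyya distance between two Gaussians:
DB = (m1-m2)^2/(4*(s1^2+s2^2)) + (1/2)*ln((s1^2+s2^2)/(2*s1*s2)).
(m1-m2)^2 = (-3)^2 = 9.
s1^2+s2^2 = 1 + 1 = 2.
term1 = 9/8 = 1.125.
term2 = 0.5*ln(2/2.0) = 0.0.
DB = 1.125 + 0.0 = 1.1250

1.1250


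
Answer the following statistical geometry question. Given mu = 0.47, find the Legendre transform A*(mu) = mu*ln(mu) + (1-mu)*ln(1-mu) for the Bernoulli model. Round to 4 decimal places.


Legendre transform for Bernoulli:
A*(mu) = mu*log(mu) + (1-mu)*log(1-mu).
mu = 0.47, 1-mu = 0.53.
mu*log(mu) = 0.47*log(0.47) = -0.354861.
(1-mu)*log(1-mu) = 0.53*log(0.53) = -0.336485.
A* = -0.354861 + -0.336485 = -0.6913

-0.6913


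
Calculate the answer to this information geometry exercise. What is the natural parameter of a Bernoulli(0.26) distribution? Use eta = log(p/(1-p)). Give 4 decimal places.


Natural parameter for Bernoulli: eta = log(p/(1-p)).
p = 0.26, 1-p = 0.74.
p/(1-p) = 0.351351.
eta = log(0.351351) = -1.0460

-1.0460


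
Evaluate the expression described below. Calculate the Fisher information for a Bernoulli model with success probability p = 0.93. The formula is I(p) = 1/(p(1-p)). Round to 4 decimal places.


For Bernoulli(p), Fisher information is I(p) = 1/(p*(1-p)).
p = 0.93, 1-p = 0.07.
p*(1-p) = 0.0651.
I(p) = 1/0.0651 = 15.3610

15.3610


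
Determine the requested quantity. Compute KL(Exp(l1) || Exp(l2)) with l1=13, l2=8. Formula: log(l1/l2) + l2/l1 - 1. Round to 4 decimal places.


KL divergence for exponential family:
KL = log(l1/l2) + l2/l1 - 1.
log(13/8) = 0.485508.
8/13 = 0.615385.
KL = 0.485508 + 0.615385 - 1 = 0.1009

0.1009


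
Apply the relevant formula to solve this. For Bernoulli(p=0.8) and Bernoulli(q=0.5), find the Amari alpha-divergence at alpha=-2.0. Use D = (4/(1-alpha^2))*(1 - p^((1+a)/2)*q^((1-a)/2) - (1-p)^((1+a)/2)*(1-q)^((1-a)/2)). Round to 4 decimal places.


Amari alpha-divergence:
D = (4/(1-alpha^2))*(1 - p^((1+a)/2)*q^((1-a)/2) - (1-p)^((1+a)/2)*(1-q)^((1-a)/2)).
alpha = -2.0, p = 0.8, q = 0.5.
e1 = (1+alpha)/2 = -0.5, e2 = (1-alpha)/2 = 1.5.
t1 = p^e1 * q^e2 = 0.8^-0.5 * 0.5^1.5 = 0.395285.
t2 = (1-p)^e1 * (1-q)^e2 = 0.2^-0.5 * 0.5^1.5 = 0.790569.
4/(1-alpha^2) = -1.333333.
D = -1.333333*(1 - 0.395285 - 0.790569) = 0.2478

0.2478


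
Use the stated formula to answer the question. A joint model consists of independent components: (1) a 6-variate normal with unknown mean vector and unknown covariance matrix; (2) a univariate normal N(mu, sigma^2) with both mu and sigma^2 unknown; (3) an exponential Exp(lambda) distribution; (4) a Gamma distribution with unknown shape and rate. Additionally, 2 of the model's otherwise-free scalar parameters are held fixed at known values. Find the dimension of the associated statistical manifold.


The dimension of a statistical manifold equals the number of free
(independent) real parameters of the model. For a product of independent
blocks the parameter counts add.
- 6-variate normal: 6 (mean) + 6*7/2 = 21 (symmetric covariance) = 27.
- normal (mu, sigma^2): 2.
- exponential (lambda): 1.
- Gamma (shape, rate): 2.
Total = 27 + 2 + 1 + 2 = 32.
2 parameter(s) fixed at known values: 32 - 2 = 30.
Dimension = 30

30


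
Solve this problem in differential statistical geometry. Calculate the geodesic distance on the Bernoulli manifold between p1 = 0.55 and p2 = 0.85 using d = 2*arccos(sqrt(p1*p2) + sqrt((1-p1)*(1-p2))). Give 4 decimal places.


Geodesic distance on Bernoulli manifold:
d(p1,p2) = 2*arccos(sqrt(p1*p2) + sqrt((1-p1)*(1-p2))).
sqrt(p1*p2) = sqrt(0.55*0.85) = 0.68374.
sqrt((1-p1)*(1-p2)) = sqrt(0.45*0.15) = 0.259808.
arg = 0.68374 + 0.259808 = 0.943547.
d = 2*arccos(0.943547) = 0.6752

0.6752


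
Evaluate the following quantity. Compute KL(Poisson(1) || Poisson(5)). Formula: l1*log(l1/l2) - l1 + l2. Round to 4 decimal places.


KL divergence for Poisson:
KL = l1*log(l1/l2) - l1 + l2.
l1 = 1, l2 = 5.
log(1/5) = -1.609438.
l1*log(l1/l2) = 1 * -1.609438 = -1.609438.
KL = -1.609438 - 1 + 5 = 2.3906

2.3906


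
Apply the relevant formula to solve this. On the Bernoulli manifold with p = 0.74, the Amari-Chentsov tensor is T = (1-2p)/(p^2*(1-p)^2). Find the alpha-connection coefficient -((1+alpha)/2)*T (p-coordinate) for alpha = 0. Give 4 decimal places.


Skewness (Amari-Chentsov) tensor: T = (1-2p)/(p^2*(1-p)^2).
p = 0.74, 1-2p = -0.48, p^2 = 0.5476, (1-p)^2 = 0.0676.
T = -0.48/(0.5476 * 0.0676) = -12.966749.
In the p-coordinate, Gamma^(alpha) = Gamma^(0) - (alpha/2)*T with Gamma^(0) = (1/2)*g'(p) = -T/2,
so Gamma^(alpha) = -((1+alpha)/2)*T.
alpha = 0, -(1+alpha)/2 = -0.5.
Gamma = -0.5 * -12.966749 = 6.4834

6.4834


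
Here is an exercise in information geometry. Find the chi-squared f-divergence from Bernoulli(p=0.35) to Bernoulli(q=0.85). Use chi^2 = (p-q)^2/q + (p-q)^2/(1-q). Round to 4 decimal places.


Chi-squared divergence between Bernoulli distributions:
chi^2 = (p-q)^2/q + (p-q)^2/(1-q).
p = 0.35, q = 0.85, p-q = -0.5.
(p-q)^2 = 0.25.
term1 = 0.25/0.85 = 0.294118.
term2 = 0.25/0.15 = 1.666667.
chi^2 = 0.294118 + 1.666667 = 1.9608

1.9608


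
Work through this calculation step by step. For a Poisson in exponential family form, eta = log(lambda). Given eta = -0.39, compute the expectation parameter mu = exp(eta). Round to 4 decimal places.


Expectation parameter for Poisson exponential family:
mu = exp(eta).
eta = -0.39.
mu = exp(-0.39) = 0.6771

0.6771


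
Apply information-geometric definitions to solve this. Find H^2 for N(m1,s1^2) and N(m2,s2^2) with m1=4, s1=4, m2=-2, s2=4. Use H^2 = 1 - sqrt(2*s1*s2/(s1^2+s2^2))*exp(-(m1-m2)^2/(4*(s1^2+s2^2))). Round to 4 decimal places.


Squared Hellinger distance for Gaussians:
H^2 = 1 - sqrt(2*s1*s2/(s1^2+s2^2)) * exp(-(m1-m2)^2/(4*(s1^2+s2^2))).
s1^2 = 16, s2^2 = 16, s1^2+s2^2 = 32.
sqrt(2*4*4/(32)) = 1.0.
(m1-m2)^2 = (6)^2 = 36.
exp(-36/(4*32)) = exp(-0.28125) = 0.75484.
H^2 = 1 - 1.0*0.75484 = 0.2452

0.2452


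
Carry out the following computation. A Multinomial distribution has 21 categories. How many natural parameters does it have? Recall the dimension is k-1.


Exponential family dimension calculation:
For Multinomial with k=21 categories, dim = k-1 = 20.

20


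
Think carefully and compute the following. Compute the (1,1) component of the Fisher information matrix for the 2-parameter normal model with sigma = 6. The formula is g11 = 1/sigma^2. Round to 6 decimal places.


For the 2-parameter normal family, the Fisher metric has:
  g11 = 1/sigma^2, g22 = 2/sigma^2.
sigma = 6, sigma^2 = 36.
g11 = 0.027778

0.027778


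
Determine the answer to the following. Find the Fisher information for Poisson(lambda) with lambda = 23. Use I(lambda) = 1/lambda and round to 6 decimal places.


Fisher information for Poisson: I(lambda) = 1/lambda.
lambda = 23.
I(lambda) = 1/23 = 0.043478

0.043478


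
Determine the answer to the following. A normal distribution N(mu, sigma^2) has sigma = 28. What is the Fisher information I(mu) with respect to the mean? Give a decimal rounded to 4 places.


The Fisher information for the mean of a normal distribution is I(mu) = 1/sigma^2.
sigma = 28, so sigma^2 = 784.
I(mu) = 1/784 = 0.0013

0.0013


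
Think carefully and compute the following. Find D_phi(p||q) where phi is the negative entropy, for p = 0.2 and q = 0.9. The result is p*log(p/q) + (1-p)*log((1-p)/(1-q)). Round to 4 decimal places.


Bregman divergence with negative entropy generator:
D = p*log(p/q) + (1-p)*log((1-p)/(1-q)).
p = 0.2, q = 0.9.
p*log(p/q) = 0.2*log(0.2/0.9) = -0.300815.
(1-p)*log((1-p)/(1-q)) = 0.8*log(0.8/0.1) = 1.663553.
D = -0.300815 + 1.663553 = 1.3627

1.3627


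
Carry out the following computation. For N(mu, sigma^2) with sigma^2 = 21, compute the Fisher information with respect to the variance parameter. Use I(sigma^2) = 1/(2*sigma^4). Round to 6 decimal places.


Fisher information for variance: I(sigma^2) = 1/(2*sigma^4).
sigma^2 = 21, so sigma^4 = 441.
I = 1/(2*441) = 1/882 = 0.001134

0.001134


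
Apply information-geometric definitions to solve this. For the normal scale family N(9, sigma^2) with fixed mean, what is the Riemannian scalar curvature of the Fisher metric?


This family has a single free parameter, so its statistical manifold
is 1-dimensional. The Riemann curvature tensor of any 1-dimensional
Riemannian manifold vanishes identically, so R = 0.

0


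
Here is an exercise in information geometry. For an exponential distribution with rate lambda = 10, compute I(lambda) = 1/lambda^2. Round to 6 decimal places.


Fisher information for exponential: I(lambda) = 1/lambda^2.
lambda = 10, lambda^2 = 100.
I = 1/100 = 0.010000

0.010000


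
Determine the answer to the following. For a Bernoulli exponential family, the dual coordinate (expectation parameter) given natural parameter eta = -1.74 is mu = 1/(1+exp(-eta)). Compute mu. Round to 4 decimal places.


Dual coordinate (expectation parameter) for Bernoulli:
mu = 1/(1+exp(-eta)).
eta = -1.74.
exp(-eta) = exp(1.74) = 5.697343.
mu = 1/(1+5.697343) = 0.1493

0.1493


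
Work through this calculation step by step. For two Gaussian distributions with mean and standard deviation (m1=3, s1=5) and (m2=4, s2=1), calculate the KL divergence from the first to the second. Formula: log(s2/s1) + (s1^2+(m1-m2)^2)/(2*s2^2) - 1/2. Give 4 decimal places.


KL divergence between normal distributions:
KL = log(s2/s1) + (s1^2 + (m1-m2)^2)/(2*s2^2) - 1/2.
log(1/5) = -1.609438.
(5^2 + (3-4)^2)/(2*1^2) = (25 + 1)/2 = 13.0.
KL = -1.609438 + 13.0 - 0.5 = 10.8906

10.8906


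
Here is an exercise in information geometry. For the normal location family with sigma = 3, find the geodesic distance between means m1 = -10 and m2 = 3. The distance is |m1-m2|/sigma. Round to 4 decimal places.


On the fixed-variance normal subfamily, geodesic distance = |m1-m2|/sigma.
|-10 - 3| = 13.
sigma = 3.
d = 13/3 = 4.3333

4.3333


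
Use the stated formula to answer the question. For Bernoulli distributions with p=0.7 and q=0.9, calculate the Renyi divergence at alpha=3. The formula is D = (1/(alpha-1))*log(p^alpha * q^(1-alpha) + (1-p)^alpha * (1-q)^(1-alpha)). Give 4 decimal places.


Renyi divergence of order alpha between Bernoulli distributions:
D = (1/(alpha-1))*log(p^alpha * q^(1-alpha) + (1-p)^alpha * (1-q)^(1-alpha)).
alpha = 3, p = 0.7, q = 0.9.
p^alpha * q^(1-alpha) = 0.7^3 * 0.9^-2 = 0.423457.
(1-p)^alpha * (1-q)^(1-alpha) = 0.3^3 * 0.1^-2 = 2.7.
sum = 0.423457 + 2.7 = 3.123457.
D = (1/2)*log(3.123457) = 0.5695

0.5695


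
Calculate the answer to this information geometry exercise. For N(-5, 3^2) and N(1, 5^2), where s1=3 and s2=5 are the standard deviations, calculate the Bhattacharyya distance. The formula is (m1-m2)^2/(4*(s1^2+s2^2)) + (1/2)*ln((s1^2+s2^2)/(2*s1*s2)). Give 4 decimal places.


Bhattacharyya distance between two Gaussians:
DB = (m1-m2)^2/(4*(s1^2+s2^2)) + (1/2)*ln((s1^2+s2^2)/(2*s1*s2)).
(m1-m2)^2 = (-6)^2 = 36.
s1^2+s2^2 = 9 + 25 = 34.
term1 = 36/136 = 0.264706.
term2 = 0.5*ln(34/30.0) = 0.062582.
DB = 0.264706 + 0.062582 = 0.3273

0.3273


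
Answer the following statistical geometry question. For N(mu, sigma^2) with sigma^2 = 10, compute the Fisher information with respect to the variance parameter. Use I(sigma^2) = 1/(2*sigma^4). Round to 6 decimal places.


Fisher information for variance: I(sigma^2) = 1/(2*sigma^4).
sigma^2 = 10, so sigma^4 = 100.
I = 1/(2*100) = 1/200 = 0.005000

0.005000


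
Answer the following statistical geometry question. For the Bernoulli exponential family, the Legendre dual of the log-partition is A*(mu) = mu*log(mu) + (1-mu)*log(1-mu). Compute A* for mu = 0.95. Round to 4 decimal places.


Legendre transform for Bernoulli:
A*(mu) = mu*log(mu) + (1-mu)*log(1-mu).
mu = 0.95, 1-mu = 0.05.
mu*log(mu) = 0.95*log(0.95) = -0.048729.
(1-mu)*log(1-mu) = 0.05*log(0.05) = -0.149787.
A* = -0.048729 + -0.149787 = -0.1985

-0.1985


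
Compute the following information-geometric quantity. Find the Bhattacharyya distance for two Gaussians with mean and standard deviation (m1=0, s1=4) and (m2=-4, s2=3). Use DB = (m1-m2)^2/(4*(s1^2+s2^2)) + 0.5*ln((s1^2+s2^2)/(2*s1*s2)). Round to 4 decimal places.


Bhattacharyya distance between two Gaussians:
DB = (m1-m2)^2/(4*(s1^2+s2^2)) + (1/2)*ln((s1^2+s2^2)/(2*s1*s2)).
(m1-m2)^2 = (4)^2 = 16.
s1^2+s2^2 = 16 + 9 = 25.
term1 = 16/100 = 0.16.
term2 = 0.5*ln(25/24.0) = 0.020411.
DB = 0.16 + 0.020411 = 0.1804

0.1804


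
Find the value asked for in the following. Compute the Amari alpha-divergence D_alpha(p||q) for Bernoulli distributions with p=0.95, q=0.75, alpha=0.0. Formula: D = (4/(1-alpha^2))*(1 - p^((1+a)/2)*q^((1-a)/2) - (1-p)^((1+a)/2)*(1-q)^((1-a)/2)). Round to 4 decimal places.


Amari alpha-divergence:
D = (4/(1-alpha^2))*(1 - p^((1+a)/2)*q^((1-a)/2) - (1-p)^((1+a)/2)*(1-q)^((1-a)/2)).
alpha = 0.0, p = 0.95, q = 0.75.
e1 = (1+alpha)/2 = 0.5, e2 = (1-alpha)/2 = 0.5.
t1 = p^e1 * q^e2 = 0.95^0.5 * 0.75^0.5 = 0.844097.
t2 = (1-p)^e1 * (1-q)^e2 = 0.05^0.5 * 0.25^0.5 = 0.111803.
4/(1-alpha^2) = 4.0.
D = 4.0*(1 - 0.844097 - 0.111803) = 0.1764

0.1764


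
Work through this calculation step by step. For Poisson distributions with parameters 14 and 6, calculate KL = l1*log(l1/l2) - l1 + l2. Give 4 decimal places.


KL divergence for Poisson:
KL = l1*log(l1/l2) - l1 + l2.
l1 = 14, l2 = 6.
log(14/6) = 0.847298.
l1*log(l1/l2) = 14 * 0.847298 = 11.86217.
KL = 11.86217 - 14 + 6 = 3.8622

3.8622


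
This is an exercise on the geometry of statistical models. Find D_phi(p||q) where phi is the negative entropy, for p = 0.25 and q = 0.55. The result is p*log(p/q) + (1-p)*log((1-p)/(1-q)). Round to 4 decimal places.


Bregman divergence with negative entropy generator:
D = p*log(p/q) + (1-p)*log((1-p)/(1-q)).
p = 0.25, q = 0.55.
p*log(p/q) = 0.25*log(0.25/0.55) = -0.197114.
(1-p)*log((1-p)/(1-q)) = 0.75*log(0.75/0.45) = 0.383119.
D = -0.197114 + 0.383119 = 0.1860

0.1860


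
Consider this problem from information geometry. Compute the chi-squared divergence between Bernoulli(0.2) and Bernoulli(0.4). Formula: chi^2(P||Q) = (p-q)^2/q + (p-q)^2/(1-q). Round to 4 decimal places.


Chi-squared divergence between Bernoulli distributions:
chi^2 = (p-q)^2/q + (p-q)^2/(1-q).
p = 0.2, q = 0.4, p-q = -0.2.
(p-q)^2 = 0.04.
term1 = 0.04/0.4 = 0.1.
term2 = 0.04/0.6 = 0.066667.
chi^2 = 0.1 + 0.066667 = 0.1667

0.1667


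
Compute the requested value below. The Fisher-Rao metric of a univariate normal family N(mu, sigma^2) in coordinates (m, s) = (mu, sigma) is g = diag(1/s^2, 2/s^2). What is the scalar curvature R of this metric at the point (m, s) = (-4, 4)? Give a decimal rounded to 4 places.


The metric has the form g = (A dm^2 + B ds^2)/s^2 with A = 1, B = 2.
Substitute u = sqrt(A/B)*m: g = B*(du^2 + ds^2)/s^2, i.e. B times the
Poincare upper half-plane metric, which has constant Gaussian curvature -1.
Scaling a 2D metric by a constant c divides the Gaussian curvature by c,
so K = -1/B = -1/(2) = -0.5000 everywhere (the point (m, s) = (-4, 4) is irrelevant:
the curvature is constant).
Scalar curvature in dimension 2: R = 2K = -2/(2) = -1.0000.

-1.0000


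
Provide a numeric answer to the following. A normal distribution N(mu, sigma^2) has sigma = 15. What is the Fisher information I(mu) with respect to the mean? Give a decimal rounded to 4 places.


The Fisher information for the mean of a normal distribution is I(mu) = 1/sigma^2.
sigma = 15, so sigma^2 = 225.
I(mu) = 1/225 = 0.0044

0.0044


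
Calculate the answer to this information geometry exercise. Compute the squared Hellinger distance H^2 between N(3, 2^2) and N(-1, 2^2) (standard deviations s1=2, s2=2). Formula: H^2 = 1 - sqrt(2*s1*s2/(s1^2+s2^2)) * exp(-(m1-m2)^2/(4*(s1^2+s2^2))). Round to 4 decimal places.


Squared Hellinger distance for Gaussians:
H^2 = 1 - sqrt(2*s1*s2/(s1^2+s2^2)) * exp(-(m1-m2)^2/(4*(s1^2+s2^2))).
s1^2 = 4, s2^2 = 4, s1^2+s2^2 = 8.
sqrt(2*2*2/(8)) = 1.0.
(m1-m2)^2 = (4)^2 = 16.
exp(-16/(4*8)) = exp(-0.5) = 0.606531.
H^2 = 1 - 1.0*0.606531 = 0.3935

0.3935


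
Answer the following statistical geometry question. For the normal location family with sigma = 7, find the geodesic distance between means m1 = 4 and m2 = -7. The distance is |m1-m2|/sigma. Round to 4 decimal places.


On the fixed-variance normal subfamily, geodesic distance = |m1-m2|/sigma.
|4 - -7| = 11.
sigma = 7.
d = 11/7 = 1.5714

1.5714


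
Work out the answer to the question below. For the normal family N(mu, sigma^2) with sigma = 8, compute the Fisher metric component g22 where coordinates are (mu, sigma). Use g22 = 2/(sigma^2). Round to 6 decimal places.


For the 2-parameter normal family, the Fisher metric has:
  g11 = 1/sigma^2, g22 = 2/sigma^2.
sigma = 8, sigma^2 = 64.
g22 = 0.031250

0.031250


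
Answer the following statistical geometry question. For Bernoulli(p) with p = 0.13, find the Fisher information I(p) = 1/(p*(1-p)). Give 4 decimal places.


For Bernoulli(p), Fisher information is I(p) = 1/(p*(1-p)).
p = 0.13, 1-p = 0.87.
p*(1-p) = 0.1131.
I(p) = 1/0.1131 = 8.8417

8.8417


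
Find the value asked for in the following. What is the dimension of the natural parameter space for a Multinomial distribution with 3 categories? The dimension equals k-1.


Exponential family dimension calculation:
For Multinomial with k=3 categories, dim = k-1 = 2.

2


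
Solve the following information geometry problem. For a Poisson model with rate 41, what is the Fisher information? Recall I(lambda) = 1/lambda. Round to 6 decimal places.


Fisher information for Poisson: I(lambda) = 1/lambda.
lambda = 41.
I(lambda) = 1/41 = 0.024390

0.024390


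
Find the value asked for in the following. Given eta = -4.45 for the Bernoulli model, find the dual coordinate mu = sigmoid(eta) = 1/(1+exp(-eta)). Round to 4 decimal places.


Dual coordinate (expectation parameter) for Bernoulli:
mu = 1/(1+exp(-eta)).
eta = -4.45.
exp(-eta) = exp(4.45) = 85.626944.
mu = 1/(1+85.626944) = 0.0115

0.0115


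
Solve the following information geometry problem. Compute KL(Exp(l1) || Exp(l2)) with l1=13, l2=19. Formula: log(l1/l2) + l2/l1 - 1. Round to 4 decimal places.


KL divergence for exponential family:
KL = log(l1/l2) + l2/l1 - 1.
log(13/19) = -0.37949.
19/13 = 1.461538.
KL = -0.37949 + 1.461538 - 1 = 0.0820

0.0820


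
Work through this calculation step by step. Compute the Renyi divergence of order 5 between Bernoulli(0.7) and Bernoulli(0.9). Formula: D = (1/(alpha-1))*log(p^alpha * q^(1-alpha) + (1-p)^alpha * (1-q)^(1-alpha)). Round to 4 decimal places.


Renyi divergence of order alpha between Bernoulli distributions:
D = (1/(alpha-1))*log(p^alpha * q^(1-alpha) + (1-p)^alpha * (1-q)^(1-alpha)).
alpha = 5, p = 0.7, q = 0.9.
p^alpha * q^(1-alpha) = 0.7^5 * 0.9^-4 = 0.256165.
(1-p)^alpha * (1-q)^(1-alpha) = 0.3^5 * 0.1^-4 = 24.3.
sum = 0.256165 + 24.3 = 24.556165.
D = (1/4)*log(24.556165) = 0.8002

0.8002


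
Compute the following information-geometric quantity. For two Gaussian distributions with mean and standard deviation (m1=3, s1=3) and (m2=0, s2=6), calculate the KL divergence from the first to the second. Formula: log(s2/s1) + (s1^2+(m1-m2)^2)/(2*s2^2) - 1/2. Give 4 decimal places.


KL divergence between normal distributions:
KL = log(s2/s1) + (s1^2 + (m1-m2)^2)/(2*s2^2) - 1/2.
log(6/3) = 0.693147.
(3^2 + (3-0)^2)/(2*6^2) = (9 + 9)/72 = 0.25.
KL = 0.693147 + 0.25 - 0.5 = 0.4431

0.4431


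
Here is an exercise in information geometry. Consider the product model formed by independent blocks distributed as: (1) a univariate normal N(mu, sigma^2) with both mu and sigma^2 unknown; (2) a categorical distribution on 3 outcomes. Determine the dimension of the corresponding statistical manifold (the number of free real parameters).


The dimension of a statistical manifold equals the number of free
(independent) real parameters of the model. For a product of independent
blocks the parameter counts add.
- normal (mu, sigma^2): 2.
- categorical on 3 outcomes (probabilities sum to 1): 3-1 = 2.
Total = 2 + 2 = 4.
Dimension = 4

4


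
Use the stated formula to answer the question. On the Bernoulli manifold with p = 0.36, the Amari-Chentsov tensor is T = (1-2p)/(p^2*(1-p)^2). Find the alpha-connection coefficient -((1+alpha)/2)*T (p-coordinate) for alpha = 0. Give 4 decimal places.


Skewness (Amari-Chentsov) tensor: T = (1-2p)/(p^2*(1-p)^2).
p = 0.36, 1-2p = 0.28, p^2 = 0.1296, (1-p)^2 = 0.4096.
T = 0.28/(0.1296 * 0.4096) = 5.274643.
In the p-coordinate, Gamma^(alpha) = Gamma^(0) - (alpha/2)*T with Gamma^(0) = (1/2)*g'(p) = -T/2,
so Gamma^(alpha) = -((1+alpha)/2)*T.
alpha = 0, -(1+alpha)/2 = -0.5.
Gamma = -0.5 * 5.274643 = -2.6373

-2.6373


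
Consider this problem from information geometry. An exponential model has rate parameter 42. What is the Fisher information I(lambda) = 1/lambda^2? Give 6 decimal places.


Fisher information for exponential: I(lambda) = 1/lambda^2.
lambda = 42, lambda^2 = 1764.
I = 1/1764 = 0.000567

0.000567


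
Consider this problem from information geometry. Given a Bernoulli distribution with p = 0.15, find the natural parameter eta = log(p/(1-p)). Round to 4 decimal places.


Natural parameter for Bernoulli: eta = log(p/(1-p)).
p = 0.15, 1-p = 0.85.
p/(1-p) = 0.176471.
eta = log(0.176471) = -1.7346

-1.7346


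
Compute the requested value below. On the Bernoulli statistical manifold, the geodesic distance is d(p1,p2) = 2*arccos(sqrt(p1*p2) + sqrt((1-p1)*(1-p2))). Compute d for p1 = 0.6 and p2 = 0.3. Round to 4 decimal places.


Geodesic distance on Bernoulli manifold:
d(p1,p2) = 2*arccos(sqrt(p1*p2) + sqrt((1-p1)*(1-p2))).
sqrt(p1*p2) = sqrt(0.6*0.3) = 0.424264.
sqrt((1-p1)*(1-p2)) = sqrt(0.4*0.7) = 0.52915.
arg = 0.424264 + 0.52915 = 0.953414.
d = 2*arccos(0.953414) = 0.6129

0.6129


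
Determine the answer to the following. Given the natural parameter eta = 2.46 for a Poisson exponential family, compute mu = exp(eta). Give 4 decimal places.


Expectation parameter for Poisson exponential family:
mu = exp(eta).
eta = 2.46.
mu = exp(2.46) = 11.7048

11.7048


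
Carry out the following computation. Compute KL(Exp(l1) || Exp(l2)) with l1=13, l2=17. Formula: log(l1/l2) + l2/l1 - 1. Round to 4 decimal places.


KL divergence for exponential family:
KL = log(l1/l2) + l2/l1 - 1.
log(13/17) = -0.268264.
17/13 = 1.307692.
KL = -0.268264 + 1.307692 - 1 = 0.0394

0.0394


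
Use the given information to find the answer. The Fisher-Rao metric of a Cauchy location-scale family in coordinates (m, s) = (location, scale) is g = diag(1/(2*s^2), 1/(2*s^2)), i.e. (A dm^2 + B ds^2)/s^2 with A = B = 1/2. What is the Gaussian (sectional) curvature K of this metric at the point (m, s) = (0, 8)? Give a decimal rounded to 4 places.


The metric has the form g = (A dm^2 + B ds^2)/s^2 with A = 1/2, B = 1/2.
Substitute u = sqrt(A/B)*m: g = B*(du^2 + ds^2)/s^2, i.e. B times the
Poincare upper half-plane metric, which has constant Gaussian curvature -1.
Scaling a 2D metric by a constant c divides the Gaussian curvature by c,
so K = -1/B = -1/(1/2) = -2.0000 everywhere (the point (m, s) = (0, 8) is irrelevant:
the curvature is constant).
The requested Gaussian curvature is K = -2.0000.

-2.0000


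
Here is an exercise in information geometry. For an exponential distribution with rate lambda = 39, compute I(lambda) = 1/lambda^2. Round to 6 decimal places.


Fisher information for exponential: I(lambda) = 1/lambda^2.
lambda = 39, lambda^2 = 1521.
I = 1/1521 = 0.000657

0.000657


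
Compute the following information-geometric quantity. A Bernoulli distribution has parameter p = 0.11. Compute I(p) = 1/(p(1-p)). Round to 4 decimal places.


For Bernoulli(p), Fisher information is I(p) = 1/(p*(1-p)).
p = 0.11, 1-p = 0.89.
p*(1-p) = 0.0979.
I(p) = 1/0.0979 = 10.2145

10.2145


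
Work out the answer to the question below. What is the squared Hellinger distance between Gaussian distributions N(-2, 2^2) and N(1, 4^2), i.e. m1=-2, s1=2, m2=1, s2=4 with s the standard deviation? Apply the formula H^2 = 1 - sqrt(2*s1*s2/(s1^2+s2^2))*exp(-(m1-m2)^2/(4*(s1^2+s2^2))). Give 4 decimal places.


Squared Hellinger distance for Gaussians:
H^2 = 1 - sqrt(2*s1*s2/(s1^2+s2^2)) * exp(-(m1-m2)^2/(4*(s1^2+s2^2))).
s1^2 = 4, s2^2 = 16, s1^2+s2^2 = 20.
sqrt(2*2*4/(20)) = 0.894427.
(m1-m2)^2 = (-3)^2 = 9.
exp(-9/(4*20)) = exp(-0.1125) = 0.893597.
H^2 = 1 - 0.894427*0.893597 = 0.2007

0.2007


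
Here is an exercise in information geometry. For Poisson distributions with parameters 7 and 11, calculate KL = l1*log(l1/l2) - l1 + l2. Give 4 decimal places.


KL divergence for Poisson:
KL = l1*log(l1/l2) - l1 + l2.
l1 = 7, l2 = 11.
log(7/11) = -0.451985.
l1*log(l1/l2) = 7 * -0.451985 = -3.163896.
KL = -3.163896 - 7 + 11 = 0.8361

0.8361


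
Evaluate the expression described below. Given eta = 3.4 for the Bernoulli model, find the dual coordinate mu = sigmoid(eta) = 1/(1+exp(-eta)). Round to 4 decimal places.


Dual coordinate (expectation parameter) for Bernoulli:
mu = 1/(1+exp(-eta)).
eta = 3.4.
exp(-eta) = exp(-3.4) = 0.033373.
mu = 1/(1+0.033373) = 0.9677

0.9677


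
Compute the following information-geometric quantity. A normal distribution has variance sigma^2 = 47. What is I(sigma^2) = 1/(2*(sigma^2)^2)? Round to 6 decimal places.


Fisher information for variance: I(sigma^2) = 1/(2*sigma^4).
sigma^2 = 47, so sigma^4 = 2209.
I = 1/(2*2209) = 1/4418 = 0.000226

0.000226


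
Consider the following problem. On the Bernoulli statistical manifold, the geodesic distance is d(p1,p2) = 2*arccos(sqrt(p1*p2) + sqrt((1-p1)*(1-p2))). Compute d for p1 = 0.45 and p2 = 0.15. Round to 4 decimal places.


Geodesic distance on Bernoulli manifold:
d(p1,p2) = 2*arccos(sqrt(p1*p2) + sqrt((1-p1)*(1-p2))).
sqrt(p1*p2) = sqrt(0.45*0.15) = 0.259808.
sqrt((1-p1)*(1-p2)) = sqrt(0.55*0.85) = 0.68374.
arg = 0.259808 + 0.68374 = 0.943547.
d = 2*arccos(0.943547) = 0.6752

0.6752


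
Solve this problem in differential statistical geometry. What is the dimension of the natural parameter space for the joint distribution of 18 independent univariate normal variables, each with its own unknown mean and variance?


Exponential family dimension calculation:
Each univariate normal has two natural parameters (mu/sigma^2 and -1/(2 sigma^2)).
With 18 independent components, dim = 2 * 18 = 36.

36


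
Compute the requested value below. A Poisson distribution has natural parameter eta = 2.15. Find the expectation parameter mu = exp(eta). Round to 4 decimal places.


Expectation parameter for Poisson exponential family:
mu = exp(eta).
eta = 2.15.
mu = exp(2.15) = 8.5849

8.5849


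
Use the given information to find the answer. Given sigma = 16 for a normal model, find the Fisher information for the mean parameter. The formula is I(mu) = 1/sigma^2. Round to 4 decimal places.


The Fisher information for the mean of a normal distribution is I(mu) = 1/sigma^2.
sigma = 16, so sigma^2 = 256.
I(mu) = 1/256 = 0.0039

0.0039


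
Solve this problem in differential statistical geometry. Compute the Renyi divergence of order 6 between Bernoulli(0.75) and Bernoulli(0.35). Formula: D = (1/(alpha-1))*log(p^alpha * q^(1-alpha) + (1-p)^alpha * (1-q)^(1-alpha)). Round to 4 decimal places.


Renyi divergence of order alpha between Bernoulli distributions:
D = (1/(alpha-1))*log(p^alpha * q^(1-alpha) + (1-p)^alpha * (1-q)^(1-alpha)).
alpha = 6, p = 0.75, q = 0.35.
p^alpha * q^(1-alpha) = 0.75^6 * 0.35^-5 = 33.88655.
(1-p)^alpha * (1-q)^(1-alpha) = 0.25^6 * 0.65^-5 = 0.002104.
sum = 33.88655 + 0.002104 = 33.888654.
D = (1/5)*log(33.888654) = 0.7046

0.7046


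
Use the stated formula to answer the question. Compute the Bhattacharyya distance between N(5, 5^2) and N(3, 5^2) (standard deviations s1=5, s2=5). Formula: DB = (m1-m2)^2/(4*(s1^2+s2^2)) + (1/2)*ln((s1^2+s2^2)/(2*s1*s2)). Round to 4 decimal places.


Bhattacharyya distance between two Gaussians:
DB = (m1-m2)^2/(4*(s1^2+s2^2)) + (1/2)*ln((s1^2+s2^2)/(2*s1*s2)).
(m1-m2)^2 = (2)^2 = 4.
s1^2+s2^2 = 25 + 25 = 50.
term1 = 4/200 = 0.02.
term2 = 0.5*ln(50/50.0) = 0.0.
DB = 0.02 + 0.0 = 0.0200

0.0200


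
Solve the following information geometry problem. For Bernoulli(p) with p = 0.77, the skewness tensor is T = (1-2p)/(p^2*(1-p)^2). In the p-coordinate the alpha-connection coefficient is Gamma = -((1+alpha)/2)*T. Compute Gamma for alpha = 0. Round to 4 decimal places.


Skewness (Amari-Chentsov) tensor: T = (1-2p)/(p^2*(1-p)^2).
p = 0.77, 1-2p = -0.54, p^2 = 0.5929, (1-p)^2 = 0.0529.
T = -0.54/(0.5929 * 0.0529) = -17.216967.
In the p-coordinate, Gamma^(alpha) = Gamma^(0) - (alpha/2)*T with Gamma^(0) = (1/2)*g'(p) = -T/2,
so Gamma^(alpha) = -((1+alpha)/2)*T.
alpha = 0, -(1+alpha)/2 = -0.5.
Gamma = -0.5 * -17.216967 = 8.6085

8.6085


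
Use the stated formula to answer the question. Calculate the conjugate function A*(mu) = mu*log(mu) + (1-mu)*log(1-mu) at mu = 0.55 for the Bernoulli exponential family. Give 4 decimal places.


Legendre transform for Bernoulli:
A*(mu) = mu*log(mu) + (1-mu)*log(1-mu).
mu = 0.55, 1-mu = 0.45.
mu*log(mu) = 0.55*log(0.55) = -0.32881.
(1-mu)*log(1-mu) = 0.45*log(0.45) = -0.359328.
A* = -0.32881 + -0.359328 = -0.6881

-0.6881


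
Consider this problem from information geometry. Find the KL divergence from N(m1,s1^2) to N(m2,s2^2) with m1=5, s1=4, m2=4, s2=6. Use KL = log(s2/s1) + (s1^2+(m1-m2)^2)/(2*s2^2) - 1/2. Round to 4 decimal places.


KL divergence between normal distributions:
KL = log(s2/s1) + (s1^2 + (m1-m2)^2)/(2*s2^2) - 1/2.
log(6/4) = 0.405465.
(4^2 + (5-4)^2)/(2*6^2) = (16 + 1)/72 = 0.236111.
KL = 0.405465 + 0.236111 - 0.5 = 0.1416

0.1416


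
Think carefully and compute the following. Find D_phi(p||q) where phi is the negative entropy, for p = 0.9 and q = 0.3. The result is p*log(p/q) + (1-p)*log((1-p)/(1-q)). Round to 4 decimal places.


Bregman divergence with negative entropy generator:
D = p*log(p/q) + (1-p)*log((1-p)/(1-q)).
p = 0.9, q = 0.3.
p*log(p/q) = 0.9*log(0.9/0.3) = 0.988751.
(1-p)*log((1-p)/(1-q)) = 0.1*log(0.1/0.7) = -0.194591.
D = 0.988751 + -0.194591 = 0.7942

0.7942
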